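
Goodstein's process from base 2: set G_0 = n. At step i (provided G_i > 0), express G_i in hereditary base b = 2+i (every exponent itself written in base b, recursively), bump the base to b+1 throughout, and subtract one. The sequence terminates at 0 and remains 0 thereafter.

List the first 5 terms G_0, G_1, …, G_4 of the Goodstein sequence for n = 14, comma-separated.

(0) 14|_2 = 2^(2 + 1) + 2^2 + 2 ↦ 3^(3 + 1) + 3^3 + 3|_3 = 111 ⇒ 110
(1) 110|_3 = 3^(3 + 1) + 3^3 + 2 ↦ 4^(4 + 1) + 4^4 + 2|_4 = 1282 ⇒ 1281
(2) 1281|_4 = 4^(4 + 1) + 4^4 + 1 ↦ 5^(5 + 1) + 5^5 + 1|_5 = 18751 ⇒ 18750
(3) 18750|_5 = 5^(5 + 1) + 5^5 ↦ 6^(6 + 1) + 6^6|_6 = 326592 ⇒ 326591

14, 110, 1281, 18750, 326591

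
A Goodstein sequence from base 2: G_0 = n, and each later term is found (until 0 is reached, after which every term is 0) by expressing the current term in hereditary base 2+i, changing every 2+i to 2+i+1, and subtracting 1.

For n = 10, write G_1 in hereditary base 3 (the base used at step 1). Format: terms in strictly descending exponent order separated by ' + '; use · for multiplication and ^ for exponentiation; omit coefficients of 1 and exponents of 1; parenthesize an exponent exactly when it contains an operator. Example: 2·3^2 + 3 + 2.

3^(3 + 1) + 2

(0) 10|_2 = 2^(2 + 1) + 2 ↦ 3^(3 + 1) + 3|_3 = 84 ⇒ 83
(1) 83|_3 = 3^(3 + 1) + 2 ↦ 4^(4 + 1) + 2|_4 = 1026 ⇒ 1025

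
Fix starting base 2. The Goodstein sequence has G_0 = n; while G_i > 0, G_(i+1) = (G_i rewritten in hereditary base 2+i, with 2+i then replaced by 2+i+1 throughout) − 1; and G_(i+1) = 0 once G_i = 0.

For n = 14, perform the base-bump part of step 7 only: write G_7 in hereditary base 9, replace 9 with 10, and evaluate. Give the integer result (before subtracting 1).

14 —HB2→ 2^(2 + 1) + 2^2 + 2 —bump→ 3^(3 + 1) + 3^3 + 3 = 111 —(−1)→ 110
110 —HB3→ 3^(3 + 1) + 3^3 + 2 —bump→ 4^(4 + 1) + 4^4 + 2 = 1282 —(−1)→ 1281
1281 —HB4→ 4^(4 + 1) + 4^4 + 1 —bump→ 5^(5 + 1) + 5^5 + 1 = 18751 —(−1)→ 18750
18750 —HB5→ 5^(5 + 1) + 5^5 —bump→ 6^(6 + 1) + 6^6 = 326592 —(−1)→ 326591
326591 —HB6→ 6^(6 + 1) + 5·6^5 + 5·6^4 + 5·6^3 + 5·6^2 + 5·6 + 5 —bump→ 7^(7 + 1) + 5·7^5 + 5·7^4 + 5·7^3 + 5·7^2 + 5·7 + 5 = 5862841 —(−1)→ 5862840
5862840 —HB7→ 7^(7 + 1) + 5·7^5 + 5·7^4 + 5·7^3 + 5·7^2 + 5·7 + 4 —bump→ 8^(8 + 1) + 5·8^5 + 5·8^4 + 5·8^3 + 5·8^2 + 5·8 + 4 = 134404972 —(−1)→ 134404971
134404971 —HB8→ 8^(8 + 1) + 5·8^5 + 5·8^4 + 5·8^3 + 5·8^2 + 5·8 + 3 —bump→ 9^(9 + 1) + 5·9^5 + 5·9^4 + 5·9^3 + 5·9^2 + 5·9 + 3 = 3487116549 —(−1)→ 3487116548
3487116548 —HB9→ 9^(9 + 1) + 5·9^5 + 5·9^4 + 5·9^3 + 5·9^2 + 5·9 + 2 —bump→ 10^(10 + 1) + 5·10^5 + 5·10^4 + 5·10^3 + 5·10^2 + 5·10 + 2 = 100000555552 —(−1)→ 100000555551

100000555552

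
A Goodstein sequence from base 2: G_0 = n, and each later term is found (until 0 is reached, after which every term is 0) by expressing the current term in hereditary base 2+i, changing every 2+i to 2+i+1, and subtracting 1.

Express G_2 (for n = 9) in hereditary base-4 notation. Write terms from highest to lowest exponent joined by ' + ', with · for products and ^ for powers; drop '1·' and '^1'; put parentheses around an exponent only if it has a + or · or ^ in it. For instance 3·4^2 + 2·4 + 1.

3·4^4 + 3·4^3 + 3·4^2 + 3·4 + 3

9 —HB2→ 2^(2 + 1) + 1 —bump→ 3^(3 + 1) + 1 = 82 —(−1)→ 81
81 —HB3→ 3^(3 + 1) —bump→ 4^(4 + 1) = 1024 —(−1)→ 1023
1023 —HB4→ 3·4^4 + 3·4^3 + 3·4^2 + 3·4 + 3 —bump→ 3·5^5 + 3·5^3 + 3·5^2 + 3·5 + 3 = 9843 —(−1)→ 9842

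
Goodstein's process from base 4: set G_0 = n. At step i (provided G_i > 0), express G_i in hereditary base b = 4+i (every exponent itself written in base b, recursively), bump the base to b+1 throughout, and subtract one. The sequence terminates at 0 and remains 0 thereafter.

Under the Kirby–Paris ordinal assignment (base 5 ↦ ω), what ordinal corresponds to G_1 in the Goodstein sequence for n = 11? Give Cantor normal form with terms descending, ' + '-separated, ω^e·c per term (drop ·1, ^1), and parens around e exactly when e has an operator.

ω·2 + 2

11 —HB4→ 2·4 + 3 —bump→ 2·5 + 3 = 13 —(−1)→ 12
12 —HB5→ 2·5 + 2 —bump→ 2·6 + 2 = 14 —(−1)→ 13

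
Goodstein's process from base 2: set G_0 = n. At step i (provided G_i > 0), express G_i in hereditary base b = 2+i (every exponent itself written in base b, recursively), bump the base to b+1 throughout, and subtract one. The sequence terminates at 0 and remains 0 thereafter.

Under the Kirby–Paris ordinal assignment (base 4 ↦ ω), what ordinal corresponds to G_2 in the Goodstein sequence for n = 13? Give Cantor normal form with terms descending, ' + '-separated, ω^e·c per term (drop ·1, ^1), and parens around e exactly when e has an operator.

ω^(ω + 1) + ω^3·3 + ω^2·3 + ω·3 + 3

(0) 13|_2 = 2^(2 + 1) + 2^2 + 1 ↦ 3^(3 + 1) + 3^3 + 1|_3 = 109 ⇒ 108
(1) 108|_3 = 3^(3 + 1) + 3^3 ↦ 4^(4 + 1) + 4^4|_4 = 1280 ⇒ 1279
(2) 1279|_4 = 4^(4 + 1) + 3·4^3 + 3·4^2 + 3·4 + 3 ↦ 5^(5 + 1) + 3·5^3 + 3·5^2 + 3·5 + 3|_5 = 16093 ⇒ 16092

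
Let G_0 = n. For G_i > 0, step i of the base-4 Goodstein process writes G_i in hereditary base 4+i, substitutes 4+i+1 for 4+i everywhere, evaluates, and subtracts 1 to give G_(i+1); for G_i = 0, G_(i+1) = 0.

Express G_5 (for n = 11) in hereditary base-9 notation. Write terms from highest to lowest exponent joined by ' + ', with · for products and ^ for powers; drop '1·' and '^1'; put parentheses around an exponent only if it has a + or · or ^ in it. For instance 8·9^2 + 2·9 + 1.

9 + 6

step 0: 11 = 2·4 + 3; sub 5 for 4: 2·5 + 3; = 13; G_1 = 13−1 = 12
step 1: 12 = 2·5 + 2; sub 6 for 5: 2·6 + 2; = 14; G_2 = 14−1 = 13
step 2: 13 = 2·6 + 1; sub 7 for 6: 2·7 + 1; = 15; G_3 = 15−1 = 14
step 3: 14 = 2·7; sub 8 for 7: 2·8; = 16; G_4 = 16−1 = 15
step 4: 15 = 8 + 7; sub 9 for 8: 9 + 7; = 16; G_5 = 16−1 = 15
step 5: 15 = 9 + 6; sub 10 for 9: 10 + 6; = 16; G_6 = 16−1 = 15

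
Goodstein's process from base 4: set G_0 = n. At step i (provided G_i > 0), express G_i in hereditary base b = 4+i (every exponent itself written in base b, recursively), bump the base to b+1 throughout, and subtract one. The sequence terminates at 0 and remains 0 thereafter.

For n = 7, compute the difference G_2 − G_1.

0

G_0=7  [base 4] 4 + 3  →[4↦5]→  5 + 3 = 8  −1 ⇒ G_1=7
G_1=7  [base 5] 5 + 2  →[5↦6]→  6 + 2 = 8  −1 ⇒ G_2=7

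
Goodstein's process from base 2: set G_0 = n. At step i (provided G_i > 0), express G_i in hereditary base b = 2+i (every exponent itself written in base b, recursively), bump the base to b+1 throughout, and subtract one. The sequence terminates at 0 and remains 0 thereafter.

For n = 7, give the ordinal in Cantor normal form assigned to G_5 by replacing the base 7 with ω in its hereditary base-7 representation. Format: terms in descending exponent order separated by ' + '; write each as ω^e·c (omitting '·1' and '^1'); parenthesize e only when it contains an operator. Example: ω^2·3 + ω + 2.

ω^ω

(0) 7|_2 = 2^2 + 2 + 1 ↦ 3^3 + 3 + 1|_3 = 31 ⇒ 30
(1) 30|_3 = 3^3 + 3 ↦ 4^4 + 4|_4 = 260 ⇒ 259
(2) 259|_4 = 4^4 + 3 ↦ 5^5 + 3|_5 = 3128 ⇒ 3127
(3) 3127|_5 = 5^5 + 2 ↦ 6^6 + 2|_6 = 46658 ⇒ 46657
(4) 46657|_6 = 6^6 + 1 ↦ 7^7 + 1|_7 = 823544 ⇒ 823543
(5) 823543|_7 = 7^7 ↦ 8^8|_8 = 16777216 ⇒ 16777215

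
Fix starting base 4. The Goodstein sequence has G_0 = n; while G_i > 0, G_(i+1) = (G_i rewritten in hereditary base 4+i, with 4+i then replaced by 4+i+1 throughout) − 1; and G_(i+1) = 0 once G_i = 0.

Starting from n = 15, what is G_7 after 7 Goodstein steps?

26

step 0: 15 = 3·4 + 3; sub 5 for 4: 3·5 + 3; = 18; G_1 = 18−1 = 17
step 1: 17 = 3·5 + 2; sub 6 for 5: 3·6 + 2; = 20; G_2 = 20−1 = 19
step 2: 19 = 3·6 + 1; sub 7 for 6: 3·7 + 1; = 22; G_3 = 22−1 = 21
step 3: 21 = 3·7; sub 8 for 7: 3·8; = 24; G_4 = 24−1 = 23
step 4: 23 = 2·8 + 7; sub 9 for 8: 2·9 + 7; = 25; G_5 = 25−1 = 24
step 5: 24 = 2·9 + 6; sub 10 for 9: 2·10 + 6; = 26; G_6 = 26−1 = 25
step 6: 25 = 2·10 + 5; sub 11 for 10: 2·11 + 5; = 27; G_7 = 27−1 = 26
step 7: 26 = 2·11 + 4; sub 12 for 11: 2·12 + 4; = 28; G_8 = 28−1 = 27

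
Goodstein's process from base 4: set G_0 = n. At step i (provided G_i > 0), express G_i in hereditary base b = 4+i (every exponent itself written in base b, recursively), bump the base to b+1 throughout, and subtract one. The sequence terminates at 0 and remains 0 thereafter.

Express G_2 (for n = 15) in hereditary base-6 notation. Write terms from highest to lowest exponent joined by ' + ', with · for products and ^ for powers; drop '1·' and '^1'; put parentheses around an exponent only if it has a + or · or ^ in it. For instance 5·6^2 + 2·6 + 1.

3·6 + 1

base 4: 15 = 3·4 + 3; at 5: 3·5 + 3 = 18; next = 17
base 5: 17 = 3·5 + 2; at 6: 3·6 + 2 = 20; next = 19
base 6: 19 = 3·6 + 1; at 7: 3·7 + 1 = 22; next = 21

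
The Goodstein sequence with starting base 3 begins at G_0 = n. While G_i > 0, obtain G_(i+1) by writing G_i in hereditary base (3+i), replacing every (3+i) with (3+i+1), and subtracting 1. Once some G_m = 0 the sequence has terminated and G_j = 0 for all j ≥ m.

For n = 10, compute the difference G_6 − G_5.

base 3: 10 = 3^2 + 1; at 4: 4^2 + 1 = 17; next = 16
base 4: 16 = 4^2; at 5: 5^2 = 25; next = 24
base 5: 24 = 4·5 + 4; at 6: 4·6 + 4 = 28; next = 27
base 6: 27 = 4·6 + 3; at 7: 4·7 + 3 = 31; next = 30
base 7: 30 = 4·7 + 2; at 8: 4·8 + 2 = 34; next = 33
base 8: 33 = 4·8 + 1; at 9: 4·9 + 1 = 37; next = 36

3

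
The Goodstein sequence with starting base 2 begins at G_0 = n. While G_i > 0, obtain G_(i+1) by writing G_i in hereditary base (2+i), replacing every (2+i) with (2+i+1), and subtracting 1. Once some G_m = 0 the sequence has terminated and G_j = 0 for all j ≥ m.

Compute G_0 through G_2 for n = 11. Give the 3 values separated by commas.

11, 84, 1027

11 —HB2→ 2^(2 + 1) + 2 + 1 —bump→ 3^(3 + 1) + 3 + 1 = 85 —(−1)→ 84
84 —HB3→ 3^(3 + 1) + 3 —bump→ 4^(4 + 1) + 4 = 1028 —(−1)→ 1027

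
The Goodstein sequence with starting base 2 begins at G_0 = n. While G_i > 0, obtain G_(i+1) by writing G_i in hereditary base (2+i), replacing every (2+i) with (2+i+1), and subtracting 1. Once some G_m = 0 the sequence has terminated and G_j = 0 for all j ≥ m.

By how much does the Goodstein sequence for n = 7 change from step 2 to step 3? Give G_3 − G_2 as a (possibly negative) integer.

i=0: 7 = 2^2 + 2 + 1 (b=2); 2→3: 3^3 + 3 + 1 = 31; 31−1 = 30
i=1: 30 = 3^3 + 3 (b=3); 3→4: 4^4 + 4 = 260; 260−1 = 259
i=2: 259 = 4^4 + 3 (b=4); 4→5: 5^5 + 3 = 3128; 3128−1 = 3127

2868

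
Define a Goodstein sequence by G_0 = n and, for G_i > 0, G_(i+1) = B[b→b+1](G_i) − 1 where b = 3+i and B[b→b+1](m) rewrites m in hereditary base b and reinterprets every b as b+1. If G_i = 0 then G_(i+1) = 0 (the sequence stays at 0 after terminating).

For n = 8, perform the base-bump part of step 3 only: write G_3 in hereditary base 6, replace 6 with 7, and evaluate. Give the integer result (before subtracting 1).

G_0=8  [base 3] 2·3 + 2  →[3↦4]→  2·4 + 2 = 10  −1 ⇒ G_1=9
G_1=9  [base 4] 2·4 + 1  →[4↦5]→  2·5 + 1 = 11  −1 ⇒ G_2=10
G_2=10  [base 5] 2·5  →[5↦6]→  2·6 = 12  −1 ⇒ G_3=11
G_3=11  [base 6] 6 + 5  →[6↦7]→  7 + 5 = 12  −1 ⇒ G_4=11

12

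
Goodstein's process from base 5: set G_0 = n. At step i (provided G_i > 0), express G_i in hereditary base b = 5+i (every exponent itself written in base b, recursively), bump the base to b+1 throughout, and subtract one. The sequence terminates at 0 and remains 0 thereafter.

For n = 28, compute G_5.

base 5: 28 = 5^2 + 3; at 6: 6^2 + 3 = 39; next = 38
base 6: 38 = 6^2 + 2; at 7: 7^2 + 2 = 51; next = 50
base 7: 50 = 7^2 + 1; at 8: 8^2 + 1 = 65; next = 64
base 8: 64 = 8^2; at 9: 9^2 = 81; next = 80
base 9: 80 = 8·9 + 8; at 10: 8·10 + 8 = 88; next = 87
base 10: 87 = 8·10 + 7; at 11: 8·11 + 7 = 95; next = 94

87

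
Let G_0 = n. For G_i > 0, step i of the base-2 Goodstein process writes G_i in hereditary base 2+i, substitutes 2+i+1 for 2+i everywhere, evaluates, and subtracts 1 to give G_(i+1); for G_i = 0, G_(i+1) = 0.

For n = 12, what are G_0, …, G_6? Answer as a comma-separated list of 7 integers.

i=0: 12 = 2^(2 + 1) + 2^2 (b=2); 2→3: 3^(3 + 1) + 3^3 = 108; 108−1 = 107
i=1: 107 = 3^(3 + 1) + 2·3^2 + 2·3 + 2 (b=3); 3→4: 4^(4 + 1) + 2·4^2 + 2·4 + 2 = 1066; 1066−1 = 1065
i=2: 1065 = 4^(4 + 1) + 2·4^2 + 2·4 + 1 (b=4); 4→5: 5^(5 + 1) + 2·5^2 + 2·5 + 1 = 15686; 15686−1 = 15685
i=3: 15685 = 5^(5 + 1) + 2·5^2 + 2·5 (b=5); 5→6: 6^(6 + 1) + 2·6^2 + 2·6 = 280020; 280020−1 = 280019
i=4: 280019 = 6^(6 + 1) + 2·6^2 + 6 + 5 (b=6); 6→7: 7^(7 + 1) + 2·7^2 + 7 + 5 = 5764911; 5764911−1 = 5764910
i=5: 5764910 = 7^(7 + 1) + 2·7^2 + 7 + 4 (b=7); 7→8: 8^(8 + 1) + 2·8^2 + 8 + 4 = 134217868; 134217868−1 = 134217867

12, 107, 1065, 15685, 280019, 5764910, 134217867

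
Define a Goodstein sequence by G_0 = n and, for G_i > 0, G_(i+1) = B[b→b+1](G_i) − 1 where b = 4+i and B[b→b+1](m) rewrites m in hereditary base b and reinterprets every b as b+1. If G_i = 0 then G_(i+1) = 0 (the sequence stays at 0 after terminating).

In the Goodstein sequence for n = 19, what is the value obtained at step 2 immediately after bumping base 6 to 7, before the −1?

G_0=19  [base 4] 4^2 + 3  →[4↦5]→  5^2 + 3 = 28  −1 ⇒ G_1=27
G_1=27  [base 5] 5^2 + 2  →[5↦6]→  6^2 + 2 = 38  −1 ⇒ G_2=37

50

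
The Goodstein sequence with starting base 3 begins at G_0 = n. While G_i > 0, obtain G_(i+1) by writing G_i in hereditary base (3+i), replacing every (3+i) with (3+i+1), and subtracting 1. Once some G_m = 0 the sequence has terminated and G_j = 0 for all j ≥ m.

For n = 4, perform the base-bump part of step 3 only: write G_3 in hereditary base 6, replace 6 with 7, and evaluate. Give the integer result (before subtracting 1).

(0) 4|_3 = 3 + 1 ↦ 4 + 1|_4 = 5 ⇒ 4
(1) 4|_4 = 4 ↦ 5|_5 = 5 ⇒ 4
(2) 4|_5 = 4 ↦ 4|_6 = 4 ⇒ 3

3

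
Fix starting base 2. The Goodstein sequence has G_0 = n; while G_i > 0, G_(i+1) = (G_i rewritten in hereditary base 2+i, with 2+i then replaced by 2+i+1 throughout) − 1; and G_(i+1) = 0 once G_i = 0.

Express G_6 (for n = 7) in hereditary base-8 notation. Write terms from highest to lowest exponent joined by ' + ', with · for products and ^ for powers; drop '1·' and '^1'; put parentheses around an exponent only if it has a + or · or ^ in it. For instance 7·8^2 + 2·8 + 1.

i=0: 7 = 2^2 + 2 + 1 (b=2); 2→3: 3^3 + 3 + 1 = 31; 31−1 = 30
i=1: 30 = 3^3 + 3 (b=3); 3→4: 4^4 + 4 = 260; 260−1 = 259
i=2: 259 = 4^4 + 3 (b=4); 4→5: 5^5 + 3 = 3128; 3128−1 = 3127
i=3: 3127 = 5^5 + 2 (b=5); 5→6: 6^6 + 2 = 46658; 46658−1 = 46657
i=4: 46657 = 6^6 + 1 (b=6); 6→7: 7^7 + 1 = 823544; 823544−1 = 823543
i=5: 823543 = 7^7 (b=7); 7→8: 8^8 = 16777216; 16777216−1 = 16777215
i=6: 16777215 = 7·8^7 + 7·8^6 + 7·8^5 + 7·8^4 + 7·8^3 + 7·8^2 + 7·8 + 7 (b=8); 8→9: 7·9^7 + 7·9^6 + 7·9^5 + 7·9^4 + 7·9^3 + 7·9^2 + 7·9 + 7 = 37665880; 37665880−1 = 37665879

7·8^7 + 7·8^6 + 7·8^5 + 7·8^4 + 7·8^3 + 7·8^2 + 7·8 + 7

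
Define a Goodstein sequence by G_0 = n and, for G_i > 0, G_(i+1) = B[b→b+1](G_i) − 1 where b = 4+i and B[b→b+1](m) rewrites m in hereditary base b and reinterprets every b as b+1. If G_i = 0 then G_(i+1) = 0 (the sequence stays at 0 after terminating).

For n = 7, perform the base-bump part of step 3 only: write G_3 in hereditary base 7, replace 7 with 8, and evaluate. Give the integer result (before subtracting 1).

8

[0] 7 ≡ 4 + 3 (base 4). Lift 5: 8. −1: 7.
[1] 7 ≡ 5 + 2 (base 5). Lift 6: 8. −1: 7.
[2] 7 ≡ 6 + 1 (base 6). Lift 7: 8. −1: 7.
[3] 7 ≡ 7 (base 7). Lift 8: 8. −1: 7.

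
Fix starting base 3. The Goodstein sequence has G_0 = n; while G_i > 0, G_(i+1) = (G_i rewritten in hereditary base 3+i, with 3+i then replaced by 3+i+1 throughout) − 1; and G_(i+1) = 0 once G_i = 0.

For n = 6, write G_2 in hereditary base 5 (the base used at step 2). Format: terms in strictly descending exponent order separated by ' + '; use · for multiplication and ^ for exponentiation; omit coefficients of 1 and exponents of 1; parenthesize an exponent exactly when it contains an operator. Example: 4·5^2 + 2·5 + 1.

5 + 2

G_0=6  [base 3] 2·3  →[3↦4]→  2·4 = 8  −1 ⇒ G_1=7
G_1=7  [base 4] 4 + 3  →[4↦5]→  5 + 3 = 8  −1 ⇒ G_2=7
G_2=7  [base 5] 5 + 2  →[5↦6]→  6 + 2 = 8  −1 ⇒ G_3=7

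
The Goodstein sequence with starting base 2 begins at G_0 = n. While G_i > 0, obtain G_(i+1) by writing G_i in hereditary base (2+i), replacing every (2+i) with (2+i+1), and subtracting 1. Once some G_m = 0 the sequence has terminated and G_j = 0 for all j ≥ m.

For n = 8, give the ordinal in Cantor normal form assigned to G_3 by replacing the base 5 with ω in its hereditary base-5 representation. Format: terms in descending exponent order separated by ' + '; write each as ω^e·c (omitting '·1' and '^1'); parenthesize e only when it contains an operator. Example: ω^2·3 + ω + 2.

G_0 = 8. HB_2(8) = 2^(2 + 1). Bump = 81. G_1 = 80.
G_1 = 80. HB_3(80) = 2·3^3 + 2·3^2 + 2·3 + 2. Bump = 554. G_2 = 553.
G_2 = 553. HB_4(553) = 2·4^4 + 2·4^2 + 2·4 + 1. Bump = 6311. G_3 = 6310.
G_3 = 6310. HB_5(6310) = 2·5^5 + 2·5^2 + 2·5. Bump = 93396. G_4 = 93395.

ω^ω·2 + ω^2·2 + ω·2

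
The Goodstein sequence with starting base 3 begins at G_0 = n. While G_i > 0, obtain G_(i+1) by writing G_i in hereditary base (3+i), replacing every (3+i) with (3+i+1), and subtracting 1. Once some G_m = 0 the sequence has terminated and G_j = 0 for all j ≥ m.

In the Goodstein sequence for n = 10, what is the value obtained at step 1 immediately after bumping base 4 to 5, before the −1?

step 0: 10 = 3^2 + 1; sub 4 for 3: 4^2 + 1; = 17; G_1 = 17−1 = 16
step 1: 16 = 4^2; sub 5 for 4: 5^2; = 25; G_2 = 25−1 = 24

25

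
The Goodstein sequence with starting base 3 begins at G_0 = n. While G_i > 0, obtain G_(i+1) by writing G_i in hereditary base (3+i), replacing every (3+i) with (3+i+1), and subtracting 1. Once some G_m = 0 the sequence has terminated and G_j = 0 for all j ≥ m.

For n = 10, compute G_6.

36

G_0=10  [base 3] 3^2 + 1  →[3↦4]→  4^2 + 1 = 17  −1 ⇒ G_1=16
G_1=16  [base 4] 4^2  →[4↦5]→  5^2 = 25  −1 ⇒ G_2=24
G_2=24  [base 5] 4·5 + 4  →[5↦6]→  4·6 + 4 = 28  −1 ⇒ G_3=27
G_3=27  [base 6] 4·6 + 3  →[6↦7]→  4·7 + 3 = 31  −1 ⇒ G_4=30
G_4=30  [base 7] 4·7 + 2  →[7↦8]→  4·8 + 2 = 34  −1 ⇒ G_5=33
G_5=33  [base 8] 4·8 + 1  →[8↦9]→  4·9 + 1 = 37  −1 ⇒ G_6=36
G_6=36  [base 9] 4·9  →[9↦10]→  4·10 = 40  −1 ⇒ G_7=39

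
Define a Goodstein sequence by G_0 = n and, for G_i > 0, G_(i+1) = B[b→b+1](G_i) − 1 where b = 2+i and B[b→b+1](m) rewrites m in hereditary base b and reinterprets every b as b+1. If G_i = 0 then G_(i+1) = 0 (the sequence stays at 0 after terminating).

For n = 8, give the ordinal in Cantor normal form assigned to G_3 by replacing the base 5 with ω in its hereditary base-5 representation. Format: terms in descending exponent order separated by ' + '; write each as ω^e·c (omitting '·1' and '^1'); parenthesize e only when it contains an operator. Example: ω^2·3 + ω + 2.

ω^ω·2 + ω^2·2 + ω·2

[0] 8 ≡ 2^(2 + 1) (base 2). Lift 3: 81. −1: 80.
[1] 80 ≡ 2·3^3 + 2·3^2 + 2·3 + 2 (base 3). Lift 4: 554. −1: 553.
[2] 553 ≡ 2·4^4 + 2·4^2 + 2·4 + 1 (base 4). Lift 5: 6311. −1: 6310.
[3] 6310 ≡ 2·5^5 + 2·5^2 + 2·5 (base 5). Lift 6: 93396. −1: 93395.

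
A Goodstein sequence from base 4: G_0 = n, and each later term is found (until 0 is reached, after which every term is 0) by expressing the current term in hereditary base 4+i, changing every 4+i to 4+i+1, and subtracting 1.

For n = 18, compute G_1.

base 4: 18 = 4^2 + 2; at 5: 5^2 + 2 = 27; next = 26
base 5: 26 = 5^2 + 1; at 6: 6^2 + 1 = 37; next = 36

26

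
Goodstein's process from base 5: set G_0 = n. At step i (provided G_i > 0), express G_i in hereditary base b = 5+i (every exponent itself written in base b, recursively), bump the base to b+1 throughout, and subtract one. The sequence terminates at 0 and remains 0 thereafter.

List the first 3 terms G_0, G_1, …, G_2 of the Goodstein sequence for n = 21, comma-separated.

G_0=21  [base 5] 4·5 + 1  →[5↦6]→  4·6 + 1 = 25  −1 ⇒ G_1=24
G_1=24  [base 6] 4·6  →[6↦7]→  4·7 = 28  −1 ⇒ G_2=27

21, 24, 27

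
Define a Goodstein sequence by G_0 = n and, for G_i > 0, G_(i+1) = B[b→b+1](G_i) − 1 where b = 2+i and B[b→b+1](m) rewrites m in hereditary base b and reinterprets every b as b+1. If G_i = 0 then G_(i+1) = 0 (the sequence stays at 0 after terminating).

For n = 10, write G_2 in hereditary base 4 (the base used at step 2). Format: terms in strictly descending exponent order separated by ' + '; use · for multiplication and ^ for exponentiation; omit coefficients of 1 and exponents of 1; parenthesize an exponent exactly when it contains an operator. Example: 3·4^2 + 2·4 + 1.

4^(4 + 1) + 1

10 —HB2→ 2^(2 + 1) + 2 —bump→ 3^(3 + 1) + 3 = 84 —(−1)→ 83
83 —HB3→ 3^(3 + 1) + 2 —bump→ 4^(4 + 1) + 2 = 1026 —(−1)→ 1025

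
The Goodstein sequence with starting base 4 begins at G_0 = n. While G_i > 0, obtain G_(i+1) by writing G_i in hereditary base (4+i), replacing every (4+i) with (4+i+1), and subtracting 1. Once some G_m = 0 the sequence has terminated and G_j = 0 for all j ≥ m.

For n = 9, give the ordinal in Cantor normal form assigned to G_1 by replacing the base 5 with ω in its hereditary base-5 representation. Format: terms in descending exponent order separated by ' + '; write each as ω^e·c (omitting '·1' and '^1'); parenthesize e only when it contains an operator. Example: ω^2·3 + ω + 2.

G_0=9  [base 4] 2·4 + 1  →[4↦5]→  2·5 + 1 = 11  −1 ⇒ G_1=10
G_1=10  [base 5] 2·5  →[5↦6]→  2·6 = 12  −1 ⇒ G_2=11

ω·2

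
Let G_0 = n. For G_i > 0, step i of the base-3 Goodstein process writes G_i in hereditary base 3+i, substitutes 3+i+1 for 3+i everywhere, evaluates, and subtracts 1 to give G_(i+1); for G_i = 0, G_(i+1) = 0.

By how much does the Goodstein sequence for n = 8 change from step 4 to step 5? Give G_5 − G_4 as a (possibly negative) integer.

0

(0) 8|_3 = 2·3 + 2 ↦ 2·4 + 2|_4 = 10 ⇒ 9
(1) 9|_4 = 2·4 + 1 ↦ 2·5 + 1|_5 = 11 ⇒ 10
(2) 10|_5 = 2·5 ↦ 2·6|_6 = 12 ⇒ 11
(3) 11|_6 = 6 + 5 ↦ 7 + 5|_7 = 12 ⇒ 11
(4) 11|_7 = 7 + 4 ↦ 8 + 4|_8 = 12 ⇒ 11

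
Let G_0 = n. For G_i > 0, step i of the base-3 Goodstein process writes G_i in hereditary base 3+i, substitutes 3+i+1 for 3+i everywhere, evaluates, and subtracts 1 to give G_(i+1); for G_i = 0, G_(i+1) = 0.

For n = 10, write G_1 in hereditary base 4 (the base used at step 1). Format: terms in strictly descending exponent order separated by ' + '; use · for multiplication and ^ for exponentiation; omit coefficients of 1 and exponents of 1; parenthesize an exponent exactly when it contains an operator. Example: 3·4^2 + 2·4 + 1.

4^2

10 —HB3→ 3^2 + 1 —bump→ 4^2 + 1 = 17 —(−1)→ 16
16 —HB4→ 4^2 —bump→ 5^2 = 25 —(−1)→ 24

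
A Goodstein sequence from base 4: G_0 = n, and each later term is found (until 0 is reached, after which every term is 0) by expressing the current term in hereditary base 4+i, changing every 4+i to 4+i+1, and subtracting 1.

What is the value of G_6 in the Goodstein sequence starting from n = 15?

i=0: 15 = 3·4 + 3 (b=4); 4→5: 3·5 + 3 = 18; 18−1 = 17
i=1: 17 = 3·5 + 2 (b=5); 5→6: 3·6 + 2 = 20; 20−1 = 19
i=2: 19 = 3·6 + 1 (b=6); 6→7: 3·7 + 1 = 22; 22−1 = 21
i=3: 21 = 3·7 (b=7); 7→8: 3·8 = 24; 24−1 = 23
i=4: 23 = 2·8 + 7 (b=8); 8→9: 2·9 + 7 = 25; 25−1 = 24
i=5: 24 = 2·9 + 6 (b=9); 9→10: 2·10 + 6 = 26; 26−1 = 25
i=6: 25 = 2·10 + 5 (b=10); 10→11: 2·11 + 5 = 27; 27−1 = 26

25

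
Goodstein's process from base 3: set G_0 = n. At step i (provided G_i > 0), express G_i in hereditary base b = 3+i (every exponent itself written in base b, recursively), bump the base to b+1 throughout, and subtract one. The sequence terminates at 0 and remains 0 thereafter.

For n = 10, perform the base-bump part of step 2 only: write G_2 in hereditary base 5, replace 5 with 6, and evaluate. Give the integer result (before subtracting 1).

10 —HB3→ 3^2 + 1 —bump→ 4^2 + 1 = 17 —(−1)→ 16
16 —HB4→ 4^2 —bump→ 5^2 = 25 —(−1)→ 24
24 —HB5→ 4·5 + 4 —bump→ 4·6 + 4 = 28 —(−1)→ 27

28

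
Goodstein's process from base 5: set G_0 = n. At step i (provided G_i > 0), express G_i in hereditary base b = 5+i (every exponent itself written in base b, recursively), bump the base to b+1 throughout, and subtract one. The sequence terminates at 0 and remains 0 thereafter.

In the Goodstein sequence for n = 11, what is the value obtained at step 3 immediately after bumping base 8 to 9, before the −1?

i=0: 11 = 2·5 + 1 (b=5); 5→6: 2·6 + 1 = 13; 13−1 = 12
i=1: 12 = 2·6 (b=6); 6→7: 2·7 = 14; 14−1 = 13
i=2: 13 = 7 + 6 (b=7); 7→8: 8 + 6 = 14; 14−1 = 13
i=3: 13 = 8 + 5 (b=8); 8→9: 9 + 5 = 14; 14−1 = 13

14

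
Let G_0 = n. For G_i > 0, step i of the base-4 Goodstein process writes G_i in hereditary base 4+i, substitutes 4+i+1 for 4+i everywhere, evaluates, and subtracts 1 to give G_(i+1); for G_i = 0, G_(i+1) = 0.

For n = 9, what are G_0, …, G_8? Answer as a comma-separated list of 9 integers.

9, 10, 11, 11, 11, 11, 11, 11, 11

base 4: 9 = 2·4 + 1; at 5: 2·5 + 1 = 11; next = 10
base 5: 10 = 2·5; at 6: 2·6 = 12; next = 11
base 6: 11 = 6 + 5; at 7: 7 + 5 = 12; next = 11
base 7: 11 = 7 + 4; at 8: 8 + 4 = 12; next = 11
base 8: 11 = 8 + 3; at 9: 9 + 3 = 12; next = 11
base 9: 11 = 9 + 2; at 10: 10 + 2 = 12; next = 11
base 10: 11 = 10 + 1; at 11: 11 + 1 = 12; next = 11
base 11: 11 = 11; at 12: 12 = 12; next = 11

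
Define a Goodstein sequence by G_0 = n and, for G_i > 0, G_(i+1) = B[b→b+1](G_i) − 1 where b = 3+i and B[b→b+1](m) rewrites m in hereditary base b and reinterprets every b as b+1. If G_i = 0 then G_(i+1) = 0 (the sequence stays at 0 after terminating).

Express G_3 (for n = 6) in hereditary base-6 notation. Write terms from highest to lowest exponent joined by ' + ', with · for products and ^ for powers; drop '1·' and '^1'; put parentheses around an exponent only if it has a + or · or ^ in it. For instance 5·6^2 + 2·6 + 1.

G_0=6  [base 3] 2·3  →[3↦4]→  2·4 = 8  −1 ⇒ G_1=7
G_1=7  [base 4] 4 + 3  →[4↦5]→  5 + 3 = 8  −1 ⇒ G_2=7
G_2=7  [base 5] 5 + 2  →[5↦6]→  6 + 2 = 8  −1 ⇒ G_3=7

6 + 1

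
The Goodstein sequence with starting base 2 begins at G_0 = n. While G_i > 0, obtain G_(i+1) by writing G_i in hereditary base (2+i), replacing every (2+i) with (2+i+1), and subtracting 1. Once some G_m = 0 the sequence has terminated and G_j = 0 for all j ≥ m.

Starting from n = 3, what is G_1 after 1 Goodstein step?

G_0 = 3. HB_2(3) = 2 + 1. Bump = 4. G_1 = 3.
G_1 = 3. HB_3(3) = 3. Bump = 4. G_2 = 3.

3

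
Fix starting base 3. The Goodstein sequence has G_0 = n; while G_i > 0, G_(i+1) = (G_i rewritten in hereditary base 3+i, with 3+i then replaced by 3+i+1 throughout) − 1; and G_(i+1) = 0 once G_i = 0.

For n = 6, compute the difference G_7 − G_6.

i=0: 6 = 2·3 (b=3); 3→4: 2·4 = 8; 8−1 = 7
i=1: 7 = 4 + 3 (b=4); 4→5: 5 + 3 = 8; 8−1 = 7
i=2: 7 = 5 + 2 (b=5); 5→6: 6 + 2 = 8; 8−1 = 7
i=3: 7 = 6 + 1 (b=6); 6→7: 7 + 1 = 8; 8−1 = 7
i=4: 7 = 7 (b=7); 7→8: 8 = 8; 8−1 = 7
i=5: 7 = 7 (b=8); 8→9: 7 = 7; 7−1 = 6
i=6: 6 = 6 (b=9); 9→10: 6 = 6; 6−1 = 5

-1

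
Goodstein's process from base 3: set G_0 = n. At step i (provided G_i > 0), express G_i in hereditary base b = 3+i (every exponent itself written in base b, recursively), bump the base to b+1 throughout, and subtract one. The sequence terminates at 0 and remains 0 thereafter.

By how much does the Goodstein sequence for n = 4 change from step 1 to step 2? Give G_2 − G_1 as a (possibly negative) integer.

0

i=0: 4 = 3 + 1 (b=3); 3→4: 4 + 1 = 5; 5−1 = 4
i=1: 4 = 4 (b=4); 4→5: 5 = 5; 5−1 = 4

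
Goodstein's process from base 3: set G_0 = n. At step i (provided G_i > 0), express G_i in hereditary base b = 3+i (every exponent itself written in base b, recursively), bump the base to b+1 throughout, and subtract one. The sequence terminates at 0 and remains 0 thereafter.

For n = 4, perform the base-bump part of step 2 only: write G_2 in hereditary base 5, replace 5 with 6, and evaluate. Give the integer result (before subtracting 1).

(0) 4|_3 = 3 + 1 ↦ 4 + 1|_4 = 5 ⇒ 4
(1) 4|_4 = 4 ↦ 5|_5 = 5 ⇒ 4
(2) 4|_5 = 4 ↦ 4|_6 = 4 ⇒ 3

4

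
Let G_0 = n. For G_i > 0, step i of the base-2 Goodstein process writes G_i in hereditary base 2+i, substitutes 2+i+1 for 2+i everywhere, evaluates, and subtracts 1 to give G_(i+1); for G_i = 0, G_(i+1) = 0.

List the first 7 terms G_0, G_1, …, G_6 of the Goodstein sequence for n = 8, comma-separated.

[0] 8 ≡ 2^(2 + 1) (base 2). Lift 3: 81. −1: 80.
[1] 80 ≡ 2·3^3 + 2·3^2 + 2·3 + 2 (base 3). Lift 4: 554. −1: 553.
[2] 553 ≡ 2·4^4 + 2·4^2 + 2·4 + 1 (base 4). Lift 5: 6311. −1: 6310.
[3] 6310 ≡ 2·5^5 + 2·5^2 + 2·5 (base 5). Lift 6: 93396. −1: 93395.
[4] 93395 ≡ 2·6^6 + 2·6^2 + 6 + 5 (base 6). Lift 7: 1647196. −1: 1647195.
[5] 1647195 ≡ 2·7^7 + 2·7^2 + 7 + 4 (base 7). Lift 8: 33554572. −1: 33554571.

8, 80, 553, 6310, 93395, 1647195, 33554571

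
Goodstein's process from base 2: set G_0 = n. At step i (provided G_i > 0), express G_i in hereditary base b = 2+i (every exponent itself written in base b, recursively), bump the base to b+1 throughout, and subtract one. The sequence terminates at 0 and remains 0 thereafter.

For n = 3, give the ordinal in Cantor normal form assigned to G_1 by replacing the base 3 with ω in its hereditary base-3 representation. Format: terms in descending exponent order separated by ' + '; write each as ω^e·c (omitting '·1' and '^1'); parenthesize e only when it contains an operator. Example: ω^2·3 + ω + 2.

G_0=3  [base 2] 2 + 1  →[2↦3]→  3 + 1 = 4  −1 ⇒ G_1=3
G_1=3  [base 3] 3  →[3↦4]→  4 = 4  −1 ⇒ G_2=3

ω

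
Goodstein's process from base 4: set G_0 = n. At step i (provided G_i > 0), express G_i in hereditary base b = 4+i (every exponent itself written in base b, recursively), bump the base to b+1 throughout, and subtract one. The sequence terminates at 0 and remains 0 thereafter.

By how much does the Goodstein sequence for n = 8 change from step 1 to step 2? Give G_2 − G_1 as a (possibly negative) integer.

8 —HB4→ 2·4 —bump→ 2·5 = 10 —(−1)→ 9
9 —HB5→ 5 + 4 —bump→ 6 + 4 = 10 —(−1)→ 9

0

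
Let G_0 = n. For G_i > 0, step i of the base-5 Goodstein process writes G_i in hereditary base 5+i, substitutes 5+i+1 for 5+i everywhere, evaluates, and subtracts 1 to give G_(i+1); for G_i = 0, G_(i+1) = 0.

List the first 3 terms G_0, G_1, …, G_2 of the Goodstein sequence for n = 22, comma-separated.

22, 25, 28

base 5: 22 = 4·5 + 2; at 6: 4·6 + 2 = 26; next = 25
base 6: 25 = 4·6 + 1; at 7: 4·7 + 1 = 29; next = 28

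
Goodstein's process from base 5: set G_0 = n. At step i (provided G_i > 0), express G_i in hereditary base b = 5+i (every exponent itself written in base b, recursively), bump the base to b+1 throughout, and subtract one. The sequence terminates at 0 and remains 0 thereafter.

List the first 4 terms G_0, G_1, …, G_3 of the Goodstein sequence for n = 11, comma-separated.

11, 12, 13, 13

[0] 11 ≡ 2·5 + 1 (base 5). Lift 6: 13. −1: 12.
[1] 12 ≡ 2·6 (base 6). Lift 7: 14. −1: 13.
[2] 13 ≡ 7 + 6 (base 7). Lift 8: 14. −1: 13.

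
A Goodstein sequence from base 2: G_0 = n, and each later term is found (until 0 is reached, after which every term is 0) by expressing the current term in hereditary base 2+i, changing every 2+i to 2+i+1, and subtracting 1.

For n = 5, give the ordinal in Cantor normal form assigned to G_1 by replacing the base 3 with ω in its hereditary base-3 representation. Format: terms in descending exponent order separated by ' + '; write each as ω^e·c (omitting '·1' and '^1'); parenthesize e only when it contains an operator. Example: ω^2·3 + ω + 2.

base 2: 5 = 2^2 + 1; at 3: 3^3 + 1 = 28; next = 27
base 3: 27 = 3^3; at 4: 4^4 = 256; next = 255

ω^ω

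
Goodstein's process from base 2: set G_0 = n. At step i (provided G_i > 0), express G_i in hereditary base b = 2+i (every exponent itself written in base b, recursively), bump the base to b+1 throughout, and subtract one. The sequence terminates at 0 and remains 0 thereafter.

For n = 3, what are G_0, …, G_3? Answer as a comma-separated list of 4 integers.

3, 3, 3, 2

i=0: 3 = 2 + 1 (b=2); 2→3: 3 + 1 = 4; 4−1 = 3
i=1: 3 = 3 (b=3); 3→4: 4 = 4; 4−1 = 3
i=2: 3 = 3 (b=4); 4→5: 3 = 3; 3−1 = 2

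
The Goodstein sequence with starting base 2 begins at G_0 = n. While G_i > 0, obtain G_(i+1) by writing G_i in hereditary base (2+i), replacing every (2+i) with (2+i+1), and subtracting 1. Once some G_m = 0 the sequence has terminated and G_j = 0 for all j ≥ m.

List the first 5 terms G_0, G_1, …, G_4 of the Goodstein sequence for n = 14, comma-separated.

14, 110, 1281, 18750, 326591

base 2: 14 = 2^(2 + 1) + 2^2 + 2; at 3: 3^(3 + 1) + 3^3 + 3 = 111; next = 110
base 3: 110 = 3^(3 + 1) + 3^3 + 2; at 4: 4^(4 + 1) + 4^4 + 2 = 1282; next = 1281
base 4: 1281 = 4^(4 + 1) + 4^4 + 1; at 5: 5^(5 + 1) + 5^5 + 1 = 18751; next = 18750
base 5: 18750 = 5^(5 + 1) + 5^5; at 6: 6^(6 + 1) + 6^6 = 326592; next = 326591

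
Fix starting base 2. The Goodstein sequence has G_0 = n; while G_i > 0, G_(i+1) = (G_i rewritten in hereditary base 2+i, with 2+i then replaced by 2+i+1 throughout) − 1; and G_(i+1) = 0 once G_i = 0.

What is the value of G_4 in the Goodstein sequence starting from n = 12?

280019

G_0=12  [base 2] 2^(2 + 1) + 2^2  →[2↦3]→  3^(3 + 1) + 3^3 = 108  −1 ⇒ G_1=107
G_1=107  [base 3] 3^(3 + 1) + 2·3^2 + 2·3 + 2  →[3↦4]→  4^(4 + 1) + 2·4^2 + 2·4 + 2 = 1066  −1 ⇒ G_2=1065
G_2=1065  [base 4] 4^(4 + 1) + 2·4^2 + 2·4 + 1  →[4↦5]→  5^(5 + 1) + 2·5^2 + 2·5 + 1 = 15686  −1 ⇒ G_3=15685
G_3=15685  [base 5] 5^(5 + 1) + 2·5^2 + 2·5  →[5↦6]→  6^(6 + 1) + 2·6^2 + 2·6 = 280020  −1 ⇒ G_4=280019
G_4=280019  [base 6] 6^(6 + 1) + 2·6^2 + 6 + 5  →[6↦7]→  7^(7 + 1) + 2·7^2 + 7 + 5 = 5764911  −1 ⇒ G_5=5764910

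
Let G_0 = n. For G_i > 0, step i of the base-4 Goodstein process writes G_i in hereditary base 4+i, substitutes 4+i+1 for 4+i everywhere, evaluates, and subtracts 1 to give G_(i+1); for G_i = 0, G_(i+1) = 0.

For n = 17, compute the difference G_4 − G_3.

(0) 17|_4 = 4^2 + 1 ↦ 5^2 + 1|_5 = 26 ⇒ 25
(1) 25|_5 = 5^2 ↦ 6^2|_6 = 36 ⇒ 35
(2) 35|_6 = 5·6 + 5 ↦ 5·7 + 5|_7 = 40 ⇒ 39
(3) 39|_7 = 5·7 + 4 ↦ 5·8 + 4|_8 = 44 ⇒ 43

4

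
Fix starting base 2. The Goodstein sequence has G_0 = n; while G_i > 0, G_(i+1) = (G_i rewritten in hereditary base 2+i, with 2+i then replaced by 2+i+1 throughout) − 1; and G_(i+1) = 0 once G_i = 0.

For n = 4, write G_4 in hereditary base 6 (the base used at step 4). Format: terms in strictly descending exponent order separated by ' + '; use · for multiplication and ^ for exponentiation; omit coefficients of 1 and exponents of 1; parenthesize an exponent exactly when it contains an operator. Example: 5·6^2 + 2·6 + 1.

G_0 = 4. HB_2(4) = 2^2. Bump = 27. G_1 = 26.
G_1 = 26. HB_3(26) = 2·3^2 + 2·3 + 2. Bump = 42. G_2 = 41.
G_2 = 41. HB_4(41) = 2·4^2 + 2·4 + 1. Bump = 61. G_3 = 60.
G_3 = 60. HB_5(60) = 2·5^2 + 2·5. Bump = 84. G_4 = 83.
G_4 = 83. HB_6(83) = 2·6^2 + 6 + 5. Bump = 110. G_5 = 109.

2·6^2 + 6 + 5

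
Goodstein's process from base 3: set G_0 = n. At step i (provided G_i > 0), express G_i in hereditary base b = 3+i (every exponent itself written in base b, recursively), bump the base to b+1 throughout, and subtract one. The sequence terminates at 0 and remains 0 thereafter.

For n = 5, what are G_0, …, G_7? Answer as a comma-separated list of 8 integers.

base 3: 5 = 3 + 2; at 4: 4 + 2 = 6; next = 5
base 4: 5 = 4 + 1; at 5: 5 + 1 = 6; next = 5
base 5: 5 = 5; at 6: 6 = 6; next = 5
base 6: 5 = 5; at 7: 5 = 5; next = 4
base 7: 4 = 4; at 8: 4 = 4; next = 3
base 8: 3 = 3; at 9: 3 = 3; next = 2
base 9: 2 = 2; at 10: 2 = 2; next = 1

5, 5, 5, 5, 4, 3, 2, 1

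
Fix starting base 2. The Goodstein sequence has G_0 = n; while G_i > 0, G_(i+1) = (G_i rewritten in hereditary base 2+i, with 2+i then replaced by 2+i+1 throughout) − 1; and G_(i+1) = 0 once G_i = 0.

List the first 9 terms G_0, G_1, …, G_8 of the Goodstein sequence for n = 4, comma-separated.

4, 26, 41, 60, 83, 109, 139, 173, 211

i=0: 4 = 2^2 (b=2); 2→3: 3^3 = 27; 27−1 = 26
i=1: 26 = 2·3^2 + 2·3 + 2 (b=3); 3→4: 2·4^2 + 2·4 + 2 = 42; 42−1 = 41
i=2: 41 = 2·4^2 + 2·4 + 1 (b=4); 4→5: 2·5^2 + 2·5 + 1 = 61; 61−1 = 60
i=3: 60 = 2·5^2 + 2·5 (b=5); 5→6: 2·6^2 + 2·6 = 84; 84−1 = 83
i=4: 83 = 2·6^2 + 6 + 5 (b=6); 6→7: 2·7^2 + 7 + 5 = 110; 110−1 = 109
i=5: 109 = 2·7^2 + 7 + 4 (b=7); 7→8: 2·8^2 + 8 + 4 = 140; 140−1 = 139
i=6: 139 = 2·8^2 + 8 + 3 (b=8); 8→9: 2·9^2 + 9 + 3 = 174; 174−1 = 173
i=7: 173 = 2·9^2 + 9 + 2 (b=9); 9→10: 2·10^2 + 10 + 2 = 212; 212−1 = 211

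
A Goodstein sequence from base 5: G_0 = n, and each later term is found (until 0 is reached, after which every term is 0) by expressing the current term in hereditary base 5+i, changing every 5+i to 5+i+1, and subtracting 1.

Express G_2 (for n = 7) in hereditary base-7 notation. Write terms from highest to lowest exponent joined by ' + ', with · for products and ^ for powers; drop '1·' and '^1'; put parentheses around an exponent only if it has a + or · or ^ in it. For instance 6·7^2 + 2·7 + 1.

i=0: 7 = 5 + 2 (b=5); 5→6: 6 + 2 = 8; 8−1 = 7
i=1: 7 = 6 + 1 (b=6); 6→7: 7 + 1 = 8; 8−1 = 7
i=2: 7 = 7 (b=7); 7→8: 8 = 8; 8−1 = 7

7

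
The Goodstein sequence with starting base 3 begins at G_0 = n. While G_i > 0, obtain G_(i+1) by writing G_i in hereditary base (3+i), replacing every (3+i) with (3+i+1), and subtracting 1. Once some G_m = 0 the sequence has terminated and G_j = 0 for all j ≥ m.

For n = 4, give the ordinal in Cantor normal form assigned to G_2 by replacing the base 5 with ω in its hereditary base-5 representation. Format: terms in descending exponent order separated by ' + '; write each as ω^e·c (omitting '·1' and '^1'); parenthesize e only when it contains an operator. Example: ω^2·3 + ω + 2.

4

[0] 4 ≡ 3 + 1 (base 3). Lift 4: 5. −1: 4.
[1] 4 ≡ 4 (base 4). Lift 5: 5. −1: 4.
[2] 4 ≡ 4 (base 5). Lift 6: 4. −1: 3.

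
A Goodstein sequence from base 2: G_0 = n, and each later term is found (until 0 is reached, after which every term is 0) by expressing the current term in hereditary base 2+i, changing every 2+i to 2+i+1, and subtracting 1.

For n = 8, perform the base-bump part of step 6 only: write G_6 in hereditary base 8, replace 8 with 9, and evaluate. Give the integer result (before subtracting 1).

774841152

[0] 8 ≡ 2^(2 + 1) (base 2). Lift 3: 81. −1: 80.
[1] 80 ≡ 2·3^3 + 2·3^2 + 2·3 + 2 (base 3). Lift 4: 554. −1: 553.
[2] 553 ≡ 2·4^4 + 2·4^2 + 2·4 + 1 (base 4). Lift 5: 6311. −1: 6310.
[3] 6310 ≡ 2·5^5 + 2·5^2 + 2·5 (base 5). Lift 6: 93396. −1: 93395.
[4] 93395 ≡ 2·6^6 + 2·6^2 + 6 + 5 (base 6). Lift 7: 1647196. −1: 1647195.
[5] 1647195 ≡ 2·7^7 + 2·7^2 + 7 + 4 (base 7). Lift 8: 33554572. −1: 33554571.
[6] 33554571 ≡ 2·8^8 + 2·8^2 + 8 + 3 (base 8). Lift 9: 774841152. −1: 774841151.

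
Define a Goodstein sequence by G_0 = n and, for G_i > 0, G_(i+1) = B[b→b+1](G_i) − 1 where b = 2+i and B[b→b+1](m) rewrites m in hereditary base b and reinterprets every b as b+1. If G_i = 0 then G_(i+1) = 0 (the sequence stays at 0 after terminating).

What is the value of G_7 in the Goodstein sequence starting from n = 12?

3486784574

base 2: 12 = 2^(2 + 1) + 2^2; at 3: 3^(3 + 1) + 3^3 = 108; next = 107
base 3: 107 = 3^(3 + 1) + 2·3^2 + 2·3 + 2; at 4: 4^(4 + 1) + 2·4^2 + 2·4 + 2 = 1066; next = 1065
base 4: 1065 = 4^(4 + 1) + 2·4^2 + 2·4 + 1; at 5: 5^(5 + 1) + 2·5^2 + 2·5 + 1 = 15686; next = 15685
base 5: 15685 = 5^(5 + 1) + 2·5^2 + 2·5; at 6: 6^(6 + 1) + 2·6^2 + 2·6 = 280020; next = 280019
base 6: 280019 = 6^(6 + 1) + 2·6^2 + 6 + 5; at 7: 7^(7 + 1) + 2·7^2 + 7 + 5 = 5764911; next = 5764910
base 7: 5764910 = 7^(7 + 1) + 2·7^2 + 7 + 4; at 8: 8^(8 + 1) + 2·8^2 + 8 + 4 = 134217868; next = 134217867
base 8: 134217867 = 8^(8 + 1) + 2·8^2 + 8 + 3; at 9: 9^(9 + 1) + 2·9^2 + 9 + 3 = 3486784575; next = 3486784574
base 9: 3486784574 = 9^(9 + 1) + 2·9^2 + 9 + 2; at 10: 10^(10 + 1) + 2·10^2 + 10 + 2 = 100000000212; next = 100000000211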